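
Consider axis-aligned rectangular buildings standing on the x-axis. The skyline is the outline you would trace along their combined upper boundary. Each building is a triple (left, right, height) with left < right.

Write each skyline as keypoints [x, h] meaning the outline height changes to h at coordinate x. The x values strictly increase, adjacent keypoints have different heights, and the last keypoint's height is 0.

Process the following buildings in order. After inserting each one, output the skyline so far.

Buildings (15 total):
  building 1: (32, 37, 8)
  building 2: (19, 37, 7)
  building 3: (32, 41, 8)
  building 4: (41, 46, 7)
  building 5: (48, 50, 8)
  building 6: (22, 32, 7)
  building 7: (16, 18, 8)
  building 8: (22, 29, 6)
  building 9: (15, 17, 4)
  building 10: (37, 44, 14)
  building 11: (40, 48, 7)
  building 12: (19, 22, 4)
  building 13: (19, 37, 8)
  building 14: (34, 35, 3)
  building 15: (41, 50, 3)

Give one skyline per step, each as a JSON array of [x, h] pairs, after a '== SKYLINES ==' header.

== SKYLINES ==
[[32,8],[37,0]]
[[19,7],[32,8],[37,0]]
[[19,7],[32,8],[41,0]]
[[19,7],[32,8],[41,7],[46,0]]
[[19,7],[32,8],[41,7],[46,0],[48,8],[50,0]]
[[19,7],[32,8],[41,7],[46,0],[48,8],[50,0]]
[[16,8],[18,0],[19,7],[32,8],[41,7],[46,0],[48,8],[50,0]]
[[16,8],[18,0],[19,7],[32,8],[41,7],[46,0],[48,8],[50,0]]
[[15,4],[16,8],[18,0],[19,7],[32,8],[41,7],[46,0],[48,8],[50,0]]
[[15,4],[16,8],[18,0],[19,7],[32,8],[37,14],[44,7],[46,0],[48,8],[50,0]]
[[15,4],[16,8],[18,0],[19,7],[32,8],[37,14],[44,7],[48,8],[50,0]]
[[15,4],[16,8],[18,0],[19,7],[32,8],[37,14],[44,7],[48,8],[50,0]]
[[15,4],[16,8],[18,0],[19,8],[37,14],[44,7],[48,8],[50,0]]
[[15,4],[16,8],[18,0],[19,8],[37,14],[44,7],[48,8],[50,0]]
[[15,4],[16,8],[18,0],[19,8],[37,14],[44,7],[48,8],[50,0]]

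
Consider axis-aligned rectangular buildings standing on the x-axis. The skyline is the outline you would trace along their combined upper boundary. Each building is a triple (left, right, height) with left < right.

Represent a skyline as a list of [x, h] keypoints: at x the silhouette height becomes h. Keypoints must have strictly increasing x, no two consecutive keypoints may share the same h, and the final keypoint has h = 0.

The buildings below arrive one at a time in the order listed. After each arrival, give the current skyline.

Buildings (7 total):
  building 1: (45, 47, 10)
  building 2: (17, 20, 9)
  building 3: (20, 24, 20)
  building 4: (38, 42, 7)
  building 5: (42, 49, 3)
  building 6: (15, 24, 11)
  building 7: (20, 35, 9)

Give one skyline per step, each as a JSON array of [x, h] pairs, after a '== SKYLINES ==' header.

== SKYLINES ==
[[45,10],[47,0]]
[[17,9],[20,0],[45,10],[47,0]]
[[17,9],[20,20],[24,0],[45,10],[47,0]]
[[17,9],[20,20],[24,0],[38,7],[42,0],[45,10],[47,0]]
[[17,9],[20,20],[24,0],[38,7],[42,3],[45,10],[47,3],[49,0]]
[[15,11],[20,20],[24,0],[38,7],[42,3],[45,10],[47,3],[49,0]]
[[15,11],[20,20],[24,9],[35,0],[38,7],[42,3],[45,10],[47,3],[49,0]]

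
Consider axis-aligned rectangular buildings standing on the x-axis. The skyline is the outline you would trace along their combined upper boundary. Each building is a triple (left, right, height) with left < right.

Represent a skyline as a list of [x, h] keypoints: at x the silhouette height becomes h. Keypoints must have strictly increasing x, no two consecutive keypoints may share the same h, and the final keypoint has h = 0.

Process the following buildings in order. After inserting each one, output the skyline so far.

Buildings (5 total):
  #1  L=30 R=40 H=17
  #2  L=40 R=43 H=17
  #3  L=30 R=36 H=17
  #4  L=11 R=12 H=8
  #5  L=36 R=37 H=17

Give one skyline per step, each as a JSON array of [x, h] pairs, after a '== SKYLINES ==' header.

== SKYLINES ==
[[30,17],[40,0]]
[[30,17],[43,0]]
[[30,17],[43,0]]
[[11,8],[12,0],[30,17],[43,0]]
[[11,8],[12,0],[30,17],[43,0]]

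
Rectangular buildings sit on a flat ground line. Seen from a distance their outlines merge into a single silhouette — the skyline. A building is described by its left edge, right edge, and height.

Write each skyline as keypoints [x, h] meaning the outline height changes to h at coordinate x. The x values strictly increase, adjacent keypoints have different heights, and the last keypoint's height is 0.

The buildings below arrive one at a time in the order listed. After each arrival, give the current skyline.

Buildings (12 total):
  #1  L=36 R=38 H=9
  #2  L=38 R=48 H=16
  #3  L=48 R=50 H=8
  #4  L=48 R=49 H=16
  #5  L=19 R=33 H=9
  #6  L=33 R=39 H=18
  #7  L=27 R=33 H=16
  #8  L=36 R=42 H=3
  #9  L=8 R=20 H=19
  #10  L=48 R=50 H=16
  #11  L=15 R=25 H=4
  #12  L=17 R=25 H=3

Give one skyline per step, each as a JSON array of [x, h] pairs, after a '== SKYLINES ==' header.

== SKYLINES ==
[[36,9],[38,0]]
[[36,9],[38,16],[48,0]]
[[36,9],[38,16],[48,8],[50,0]]
[[36,9],[38,16],[49,8],[50,0]]
[[19,9],[33,0],[36,9],[38,16],[49,8],[50,0]]
[[19,9],[33,18],[39,16],[49,8],[50,0]]
[[19,9],[27,16],[33,18],[39,16],[49,8],[50,0]]
[[19,9],[27,16],[33,18],[39,16],[49,8],[50,0]]
[[8,19],[20,9],[27,16],[33,18],[39,16],[49,8],[50,0]]
[[8,19],[20,9],[27,16],[33,18],[39,16],[50,0]]
[[8,19],[20,9],[27,16],[33,18],[39,16],[50,0]]
[[8,19],[20,9],[27,16],[33,18],[39,16],[50,0]]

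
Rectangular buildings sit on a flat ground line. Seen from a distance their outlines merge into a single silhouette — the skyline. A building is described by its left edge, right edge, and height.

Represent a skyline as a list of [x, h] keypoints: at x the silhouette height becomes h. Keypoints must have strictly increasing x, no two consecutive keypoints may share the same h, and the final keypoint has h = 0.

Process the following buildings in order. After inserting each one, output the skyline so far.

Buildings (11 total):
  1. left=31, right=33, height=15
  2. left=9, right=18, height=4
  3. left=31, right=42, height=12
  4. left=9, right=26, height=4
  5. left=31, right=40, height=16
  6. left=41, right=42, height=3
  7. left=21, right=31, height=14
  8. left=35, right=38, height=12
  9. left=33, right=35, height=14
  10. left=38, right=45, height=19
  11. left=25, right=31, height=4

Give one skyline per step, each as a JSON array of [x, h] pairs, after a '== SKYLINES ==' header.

== SKYLINES ==
[[31,15],[33,0]]
[[9,4],[18,0],[31,15],[33,0]]
[[9,4],[18,0],[31,15],[33,12],[42,0]]
[[9,4],[26,0],[31,15],[33,12],[42,0]]
[[9,4],[26,0],[31,16],[40,12],[42,0]]
[[9,4],[26,0],[31,16],[40,12],[42,0]]
[[9,4],[21,14],[31,16],[40,12],[42,0]]
[[9,4],[21,14],[31,16],[40,12],[42,0]]
[[9,4],[21,14],[31,16],[40,12],[42,0]]
[[9,4],[21,14],[31,16],[38,19],[45,0]]
[[9,4],[21,14],[31,16],[38,19],[45,0]]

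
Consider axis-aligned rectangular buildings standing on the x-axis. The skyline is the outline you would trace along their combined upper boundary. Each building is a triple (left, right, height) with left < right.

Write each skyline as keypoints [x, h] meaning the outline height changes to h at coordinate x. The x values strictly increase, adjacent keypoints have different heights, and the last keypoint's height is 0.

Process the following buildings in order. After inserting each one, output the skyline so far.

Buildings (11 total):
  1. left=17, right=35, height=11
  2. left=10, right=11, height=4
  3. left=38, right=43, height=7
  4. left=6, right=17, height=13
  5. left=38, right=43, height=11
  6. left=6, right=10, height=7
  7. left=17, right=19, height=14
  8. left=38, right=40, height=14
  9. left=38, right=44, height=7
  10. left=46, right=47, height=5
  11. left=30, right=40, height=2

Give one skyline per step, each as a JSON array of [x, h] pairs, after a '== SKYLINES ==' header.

== SKYLINES ==
[[17,11],[35,0]]
[[10,4],[11,0],[17,11],[35,0]]
[[10,4],[11,0],[17,11],[35,0],[38,7],[43,0]]
[[6,13],[17,11],[35,0],[38,7],[43,0]]
[[6,13],[17,11],[35,0],[38,11],[43,0]]
[[6,13],[17,11],[35,0],[38,11],[43,0]]
[[6,13],[17,14],[19,11],[35,0],[38,11],[43,0]]
[[6,13],[17,14],[19,11],[35,0],[38,14],[40,11],[43,0]]
[[6,13],[17,14],[19,11],[35,0],[38,14],[40,11],[43,7],[44,0]]
[[6,13],[17,14],[19,11],[35,0],[38,14],[40,11],[43,7],[44,0],[46,5],[47,0]]
[[6,13],[17,14],[19,11],[35,2],[38,14],[40,11],[43,7],[44,0],[46,5],[47,0]]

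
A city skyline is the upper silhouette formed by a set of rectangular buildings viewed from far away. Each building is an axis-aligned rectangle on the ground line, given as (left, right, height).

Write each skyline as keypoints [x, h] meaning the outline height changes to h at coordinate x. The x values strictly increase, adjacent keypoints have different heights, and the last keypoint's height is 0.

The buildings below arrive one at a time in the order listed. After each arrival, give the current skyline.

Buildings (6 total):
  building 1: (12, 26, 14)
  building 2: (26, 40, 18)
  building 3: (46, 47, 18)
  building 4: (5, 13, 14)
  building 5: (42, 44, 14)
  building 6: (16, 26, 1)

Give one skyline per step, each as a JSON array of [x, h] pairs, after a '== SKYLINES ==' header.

== SKYLINES ==
[[12,14],[26,0]]
[[12,14],[26,18],[40,0]]
[[12,14],[26,18],[40,0],[46,18],[47,0]]
[[5,14],[26,18],[40,0],[46,18],[47,0]]
[[5,14],[26,18],[40,0],[42,14],[44,0],[46,18],[47,0]]
[[5,14],[26,18],[40,0],[42,14],[44,0],[46,18],[47,0]]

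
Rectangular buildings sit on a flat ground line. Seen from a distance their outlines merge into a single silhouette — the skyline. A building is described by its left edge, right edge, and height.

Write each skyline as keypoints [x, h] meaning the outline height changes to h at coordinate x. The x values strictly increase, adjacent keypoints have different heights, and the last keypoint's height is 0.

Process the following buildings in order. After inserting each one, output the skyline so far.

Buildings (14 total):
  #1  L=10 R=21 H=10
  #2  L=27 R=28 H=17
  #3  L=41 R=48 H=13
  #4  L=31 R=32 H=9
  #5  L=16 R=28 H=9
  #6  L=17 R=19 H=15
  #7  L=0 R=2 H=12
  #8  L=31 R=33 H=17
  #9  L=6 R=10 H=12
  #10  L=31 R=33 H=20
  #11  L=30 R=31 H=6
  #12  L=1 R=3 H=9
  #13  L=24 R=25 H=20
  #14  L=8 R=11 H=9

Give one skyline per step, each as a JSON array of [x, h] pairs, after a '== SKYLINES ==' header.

== SKYLINES ==
[[10,10],[21,0]]
[[10,10],[21,0],[27,17],[28,0]]
[[10,10],[21,0],[27,17],[28,0],[41,13],[48,0]]
[[10,10],[21,0],[27,17],[28,0],[31,9],[32,0],[41,13],[48,0]]
[[10,10],[21,9],[27,17],[28,0],[31,9],[32,0],[41,13],[48,0]]
[[10,10],[17,15],[19,10],[21,9],[27,17],[28,0],[31,9],[32,0],[41,13],[48,0]]
[[0,12],[2,0],[10,10],[17,15],[19,10],[21,9],[27,17],[28,0],[31,9],[32,0],[41,13],[48,0]]
[[0,12],[2,0],[10,10],[17,15],[19,10],[21,9],[27,17],[28,0],[31,17],[33,0],[41,13],[48,0]]
[[0,12],[2,0],[6,12],[10,10],[17,15],[19,10],[21,9],[27,17],[28,0],[31,17],[33,0],[41,13],[48,0]]
[[0,12],[2,0],[6,12],[10,10],[17,15],[19,10],[21,9],[27,17],[28,0],[31,20],[33,0],[41,13],[48,0]]
[[0,12],[2,0],[6,12],[10,10],[17,15],[19,10],[21,9],[27,17],[28,0],[30,6],[31,20],[33,0],[41,13],[48,0]]
[[0,12],[2,9],[3,0],[6,12],[10,10],[17,15],[19,10],[21,9],[27,17],[28,0],[30,6],[31,20],[33,0],[41,13],[48,0]]
[[0,12],[2,9],[3,0],[6,12],[10,10],[17,15],[19,10],[21,9],[24,20],[25,9],[27,17],[28,0],[30,6],[31,20],[33,0],[41,13],[48,0]]
[[0,12],[2,9],[3,0],[6,12],[10,10],[17,15],[19,10],[21,9],[24,20],[25,9],[27,17],[28,0],[30,6],[31,20],[33,0],[41,13],[48,0]]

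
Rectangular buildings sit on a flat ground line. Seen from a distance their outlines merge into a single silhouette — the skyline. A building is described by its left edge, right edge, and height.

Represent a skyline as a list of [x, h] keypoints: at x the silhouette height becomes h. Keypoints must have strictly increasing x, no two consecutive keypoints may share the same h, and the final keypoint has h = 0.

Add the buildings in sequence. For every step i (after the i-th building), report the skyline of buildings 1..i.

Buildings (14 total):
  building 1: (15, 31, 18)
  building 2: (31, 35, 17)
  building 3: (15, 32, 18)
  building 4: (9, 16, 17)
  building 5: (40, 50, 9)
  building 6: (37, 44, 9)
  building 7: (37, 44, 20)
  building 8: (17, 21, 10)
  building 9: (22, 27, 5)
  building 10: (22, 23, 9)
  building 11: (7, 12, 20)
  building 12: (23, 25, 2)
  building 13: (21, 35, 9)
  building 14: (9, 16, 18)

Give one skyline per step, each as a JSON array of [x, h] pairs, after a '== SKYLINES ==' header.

== SKYLINES ==
[[15,18],[31,0]]
[[15,18],[31,17],[35,0]]
[[15,18],[32,17],[35,0]]
[[9,17],[15,18],[32,17],[35,0]]
[[9,17],[15,18],[32,17],[35,0],[40,9],[50,0]]
[[9,17],[15,18],[32,17],[35,0],[37,9],[50,0]]
[[9,17],[15,18],[32,17],[35,0],[37,20],[44,9],[50,0]]
[[9,17],[15,18],[32,17],[35,0],[37,20],[44,9],[50,0]]
[[9,17],[15,18],[32,17],[35,0],[37,20],[44,9],[50,0]]
[[9,17],[15,18],[32,17],[35,0],[37,20],[44,9],[50,0]]
[[7,20],[12,17],[15,18],[32,17],[35,0],[37,20],[44,9],[50,0]]
[[7,20],[12,17],[15,18],[32,17],[35,0],[37,20],[44,9],[50,0]]
[[7,20],[12,17],[15,18],[32,17],[35,0],[37,20],[44,9],[50,0]]
[[7,20],[12,18],[32,17],[35,0],[37,20],[44,9],[50,0]]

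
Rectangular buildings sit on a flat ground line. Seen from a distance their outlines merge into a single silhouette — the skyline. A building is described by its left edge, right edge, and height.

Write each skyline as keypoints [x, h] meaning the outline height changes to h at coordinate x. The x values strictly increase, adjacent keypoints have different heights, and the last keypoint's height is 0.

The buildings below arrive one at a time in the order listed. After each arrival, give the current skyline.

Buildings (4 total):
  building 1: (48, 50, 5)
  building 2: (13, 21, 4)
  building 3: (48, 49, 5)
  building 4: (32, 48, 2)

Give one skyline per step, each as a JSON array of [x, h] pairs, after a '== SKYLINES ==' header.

== SKYLINES ==
[[48,5],[50,0]]
[[13,4],[21,0],[48,5],[50,0]]
[[13,4],[21,0],[48,5],[50,0]]
[[13,4],[21,0],[32,2],[48,5],[50,0]]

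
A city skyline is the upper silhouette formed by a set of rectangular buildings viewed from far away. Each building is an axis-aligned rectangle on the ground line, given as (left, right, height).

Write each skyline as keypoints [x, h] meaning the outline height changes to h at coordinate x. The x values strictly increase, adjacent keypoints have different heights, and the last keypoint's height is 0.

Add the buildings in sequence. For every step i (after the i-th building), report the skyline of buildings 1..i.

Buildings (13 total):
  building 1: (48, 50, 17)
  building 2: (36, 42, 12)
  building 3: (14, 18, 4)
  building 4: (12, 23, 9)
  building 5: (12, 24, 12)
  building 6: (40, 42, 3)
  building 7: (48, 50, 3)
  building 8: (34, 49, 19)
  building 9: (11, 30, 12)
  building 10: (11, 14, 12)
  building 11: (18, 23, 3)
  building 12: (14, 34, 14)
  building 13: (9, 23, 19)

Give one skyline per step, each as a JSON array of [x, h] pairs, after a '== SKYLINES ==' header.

== SKYLINES ==
[[48,17],[50,0]]
[[36,12],[42,0],[48,17],[50,0]]
[[14,4],[18,0],[36,12],[42,0],[48,17],[50,0]]
[[12,9],[23,0],[36,12],[42,0],[48,17],[50,0]]
[[12,12],[24,0],[36,12],[42,0],[48,17],[50,0]]
[[12,12],[24,0],[36,12],[42,0],[48,17],[50,0]]
[[12,12],[24,0],[36,12],[42,0],[48,17],[50,0]]
[[12,12],[24,0],[34,19],[49,17],[50,0]]
[[11,12],[30,0],[34,19],[49,17],[50,0]]
[[11,12],[30,0],[34,19],[49,17],[50,0]]
[[11,12],[30,0],[34,19],[49,17],[50,0]]
[[11,12],[14,14],[34,19],[49,17],[50,0]]
[[9,19],[23,14],[34,19],[49,17],[50,0]]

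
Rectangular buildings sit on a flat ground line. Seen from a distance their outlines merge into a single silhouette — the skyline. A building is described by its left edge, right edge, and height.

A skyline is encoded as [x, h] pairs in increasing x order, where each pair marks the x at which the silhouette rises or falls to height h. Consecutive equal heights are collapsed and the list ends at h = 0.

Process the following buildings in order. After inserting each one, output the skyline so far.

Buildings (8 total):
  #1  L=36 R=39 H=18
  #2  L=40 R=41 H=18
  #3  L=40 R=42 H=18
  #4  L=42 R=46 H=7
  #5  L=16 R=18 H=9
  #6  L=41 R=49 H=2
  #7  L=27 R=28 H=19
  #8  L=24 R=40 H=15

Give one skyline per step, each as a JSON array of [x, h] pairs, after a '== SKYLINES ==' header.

== SKYLINES ==
[[36,18],[39,0]]
[[36,18],[39,0],[40,18],[41,0]]
[[36,18],[39,0],[40,18],[42,0]]
[[36,18],[39,0],[40,18],[42,7],[46,0]]
[[16,9],[18,0],[36,18],[39,0],[40,18],[42,7],[46,0]]
[[16,9],[18,0],[36,18],[39,0],[40,18],[42,7],[46,2],[49,0]]
[[16,9],[18,0],[27,19],[28,0],[36,18],[39,0],[40,18],[42,7],[46,2],[49,0]]
[[16,9],[18,0],[24,15],[27,19],[28,15],[36,18],[39,15],[40,18],[42,7],[46,2],[49,0]]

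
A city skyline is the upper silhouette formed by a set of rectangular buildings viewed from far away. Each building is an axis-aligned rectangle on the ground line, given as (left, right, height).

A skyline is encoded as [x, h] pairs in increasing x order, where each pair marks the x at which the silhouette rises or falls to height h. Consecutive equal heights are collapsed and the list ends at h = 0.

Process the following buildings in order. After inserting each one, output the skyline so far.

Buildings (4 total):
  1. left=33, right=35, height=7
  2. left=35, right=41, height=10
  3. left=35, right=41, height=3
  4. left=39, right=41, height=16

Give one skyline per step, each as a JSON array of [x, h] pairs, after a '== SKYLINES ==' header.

== SKYLINES ==
[[33,7],[35,0]]
[[33,7],[35,10],[41,0]]
[[33,7],[35,10],[41,0]]
[[33,7],[35,10],[39,16],[41,0]]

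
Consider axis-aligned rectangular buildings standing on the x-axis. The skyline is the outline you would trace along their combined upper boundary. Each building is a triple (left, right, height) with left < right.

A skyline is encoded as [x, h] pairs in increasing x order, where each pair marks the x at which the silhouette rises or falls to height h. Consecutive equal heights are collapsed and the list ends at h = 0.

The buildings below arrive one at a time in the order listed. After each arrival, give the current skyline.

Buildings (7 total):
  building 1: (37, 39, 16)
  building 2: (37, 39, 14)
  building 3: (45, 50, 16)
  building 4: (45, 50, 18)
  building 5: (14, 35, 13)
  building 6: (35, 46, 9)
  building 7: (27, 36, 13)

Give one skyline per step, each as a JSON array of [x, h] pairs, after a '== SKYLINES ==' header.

== SKYLINES ==
[[37,16],[39,0]]
[[37,16],[39,0]]
[[37,16],[39,0],[45,16],[50,0]]
[[37,16],[39,0],[45,18],[50,0]]
[[14,13],[35,0],[37,16],[39,0],[45,18],[50,0]]
[[14,13],[35,9],[37,16],[39,9],[45,18],[50,0]]
[[14,13],[36,9],[37,16],[39,9],[45,18],[50,0]]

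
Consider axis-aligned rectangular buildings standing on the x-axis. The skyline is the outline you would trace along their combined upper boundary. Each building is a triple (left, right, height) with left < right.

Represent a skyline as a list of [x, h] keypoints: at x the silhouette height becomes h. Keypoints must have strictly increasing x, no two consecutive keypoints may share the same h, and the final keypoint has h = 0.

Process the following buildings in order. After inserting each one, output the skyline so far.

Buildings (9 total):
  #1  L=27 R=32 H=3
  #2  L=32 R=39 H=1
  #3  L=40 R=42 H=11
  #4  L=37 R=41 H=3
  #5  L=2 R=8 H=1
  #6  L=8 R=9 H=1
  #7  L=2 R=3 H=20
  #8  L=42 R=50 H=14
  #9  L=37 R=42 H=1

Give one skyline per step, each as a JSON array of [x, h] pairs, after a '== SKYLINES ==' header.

== SKYLINES ==
[[27,3],[32,0]]
[[27,3],[32,1],[39,0]]
[[27,3],[32,1],[39,0],[40,11],[42,0]]
[[27,3],[32,1],[37,3],[40,11],[42,0]]
[[2,1],[8,0],[27,3],[32,1],[37,3],[40,11],[42,0]]
[[2,1],[9,0],[27,3],[32,1],[37,3],[40,11],[42,0]]
[[2,20],[3,1],[9,0],[27,3],[32,1],[37,3],[40,11],[42,0]]
[[2,20],[3,1],[9,0],[27,3],[32,1],[37,3],[40,11],[42,14],[50,0]]
[[2,20],[3,1],[9,0],[27,3],[32,1],[37,3],[40,11],[42,14],[50,0]]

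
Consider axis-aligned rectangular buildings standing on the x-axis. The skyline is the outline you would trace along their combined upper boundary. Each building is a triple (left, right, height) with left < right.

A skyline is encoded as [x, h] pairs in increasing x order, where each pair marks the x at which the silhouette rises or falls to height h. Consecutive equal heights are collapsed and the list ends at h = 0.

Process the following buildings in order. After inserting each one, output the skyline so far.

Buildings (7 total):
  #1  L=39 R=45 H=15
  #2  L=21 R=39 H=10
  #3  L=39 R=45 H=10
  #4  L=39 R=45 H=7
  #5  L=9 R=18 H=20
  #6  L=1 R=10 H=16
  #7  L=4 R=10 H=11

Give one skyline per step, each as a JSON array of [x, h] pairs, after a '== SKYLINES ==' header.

== SKYLINES ==
[[39,15],[45,0]]
[[21,10],[39,15],[45,0]]
[[21,10],[39,15],[45,0]]
[[21,10],[39,15],[45,0]]
[[9,20],[18,0],[21,10],[39,15],[45,0]]
[[1,16],[9,20],[18,0],[21,10],[39,15],[45,0]]
[[1,16],[9,20],[18,0],[21,10],[39,15],[45,0]]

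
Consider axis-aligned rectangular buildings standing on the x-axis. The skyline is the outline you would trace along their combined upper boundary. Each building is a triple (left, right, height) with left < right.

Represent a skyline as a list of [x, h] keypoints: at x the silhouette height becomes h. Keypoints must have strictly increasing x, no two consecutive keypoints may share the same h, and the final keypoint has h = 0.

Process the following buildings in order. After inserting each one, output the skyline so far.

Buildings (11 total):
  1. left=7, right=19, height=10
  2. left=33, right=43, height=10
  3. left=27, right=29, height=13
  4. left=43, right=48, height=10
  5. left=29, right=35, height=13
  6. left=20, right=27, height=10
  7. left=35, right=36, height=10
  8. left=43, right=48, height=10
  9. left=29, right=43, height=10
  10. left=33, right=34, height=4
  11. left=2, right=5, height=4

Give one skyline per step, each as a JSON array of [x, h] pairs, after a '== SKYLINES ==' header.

== SKYLINES ==
[[7,10],[19,0]]
[[7,10],[19,0],[33,10],[43,0]]
[[7,10],[19,0],[27,13],[29,0],[33,10],[43,0]]
[[7,10],[19,0],[27,13],[29,0],[33,10],[48,0]]
[[7,10],[19,0],[27,13],[35,10],[48,0]]
[[7,10],[19,0],[20,10],[27,13],[35,10],[48,0]]
[[7,10],[19,0],[20,10],[27,13],[35,10],[48,0]]
[[7,10],[19,0],[20,10],[27,13],[35,10],[48,0]]
[[7,10],[19,0],[20,10],[27,13],[35,10],[48,0]]
[[7,10],[19,0],[20,10],[27,13],[35,10],[48,0]]
[[2,4],[5,0],[7,10],[19,0],[20,10],[27,13],[35,10],[48,0]]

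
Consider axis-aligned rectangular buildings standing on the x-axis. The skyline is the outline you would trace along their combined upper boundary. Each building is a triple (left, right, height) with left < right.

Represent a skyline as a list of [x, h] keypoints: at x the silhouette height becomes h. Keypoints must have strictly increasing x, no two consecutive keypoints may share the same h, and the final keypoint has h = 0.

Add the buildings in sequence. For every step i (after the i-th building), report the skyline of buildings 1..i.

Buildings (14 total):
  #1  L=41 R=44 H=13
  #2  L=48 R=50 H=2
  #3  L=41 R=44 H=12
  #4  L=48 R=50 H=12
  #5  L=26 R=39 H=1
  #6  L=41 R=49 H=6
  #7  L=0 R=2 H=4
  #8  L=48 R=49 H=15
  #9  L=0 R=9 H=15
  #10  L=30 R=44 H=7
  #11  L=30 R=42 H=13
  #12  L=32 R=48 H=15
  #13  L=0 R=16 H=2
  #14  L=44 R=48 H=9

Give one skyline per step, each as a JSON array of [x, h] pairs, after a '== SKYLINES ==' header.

== SKYLINES ==
[[41,13],[44,0]]
[[41,13],[44,0],[48,2],[50,0]]
[[41,13],[44,0],[48,2],[50,0]]
[[41,13],[44,0],[48,12],[50,0]]
[[26,1],[39,0],[41,13],[44,0],[48,12],[50,0]]
[[26,1],[39,0],[41,13],[44,6],[48,12],[50,0]]
[[0,4],[2,0],[26,1],[39,0],[41,13],[44,6],[48,12],[50,0]]
[[0,4],[2,0],[26,1],[39,0],[41,13],[44,6],[48,15],[49,12],[50,0]]
[[0,15],[9,0],[26,1],[39,0],[41,13],[44,6],[48,15],[49,12],[50,0]]
[[0,15],[9,0],[26,1],[30,7],[41,13],[44,6],[48,15],[49,12],[50,0]]
[[0,15],[9,0],[26,1],[30,13],[44,6],[48,15],[49,12],[50,0]]
[[0,15],[9,0],[26,1],[30,13],[32,15],[49,12],[50,0]]
[[0,15],[9,2],[16,0],[26,1],[30,13],[32,15],[49,12],[50,0]]
[[0,15],[9,2],[16,0],[26,1],[30,13],[32,15],[49,12],[50,0]]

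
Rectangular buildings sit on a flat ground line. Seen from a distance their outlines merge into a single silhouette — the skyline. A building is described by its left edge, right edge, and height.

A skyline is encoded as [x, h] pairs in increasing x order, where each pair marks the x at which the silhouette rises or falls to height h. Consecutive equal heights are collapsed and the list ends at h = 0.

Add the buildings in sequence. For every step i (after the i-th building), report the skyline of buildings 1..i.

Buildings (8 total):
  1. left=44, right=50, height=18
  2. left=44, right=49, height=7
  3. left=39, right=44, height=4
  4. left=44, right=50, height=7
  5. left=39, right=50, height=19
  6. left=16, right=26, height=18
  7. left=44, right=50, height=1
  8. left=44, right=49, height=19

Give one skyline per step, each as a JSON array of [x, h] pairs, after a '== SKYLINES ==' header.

== SKYLINES ==
[[44,18],[50,0]]
[[44,18],[50,0]]
[[39,4],[44,18],[50,0]]
[[39,4],[44,18],[50,0]]
[[39,19],[50,0]]
[[16,18],[26,0],[39,19],[50,0]]
[[16,18],[26,0],[39,19],[50,0]]
[[16,18],[26,0],[39,19],[50,0]]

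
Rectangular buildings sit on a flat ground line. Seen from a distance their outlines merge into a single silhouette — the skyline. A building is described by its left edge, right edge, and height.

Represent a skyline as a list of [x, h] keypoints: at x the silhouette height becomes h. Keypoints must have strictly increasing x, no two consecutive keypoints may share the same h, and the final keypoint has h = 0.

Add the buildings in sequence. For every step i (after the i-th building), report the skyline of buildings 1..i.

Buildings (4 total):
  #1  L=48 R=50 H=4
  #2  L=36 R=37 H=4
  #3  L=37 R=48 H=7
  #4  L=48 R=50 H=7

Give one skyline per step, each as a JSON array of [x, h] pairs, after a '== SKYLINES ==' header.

== SKYLINES ==
[[48,4],[50,0]]
[[36,4],[37,0],[48,4],[50,0]]
[[36,4],[37,7],[48,4],[50,0]]
[[36,4],[37,7],[50,0]]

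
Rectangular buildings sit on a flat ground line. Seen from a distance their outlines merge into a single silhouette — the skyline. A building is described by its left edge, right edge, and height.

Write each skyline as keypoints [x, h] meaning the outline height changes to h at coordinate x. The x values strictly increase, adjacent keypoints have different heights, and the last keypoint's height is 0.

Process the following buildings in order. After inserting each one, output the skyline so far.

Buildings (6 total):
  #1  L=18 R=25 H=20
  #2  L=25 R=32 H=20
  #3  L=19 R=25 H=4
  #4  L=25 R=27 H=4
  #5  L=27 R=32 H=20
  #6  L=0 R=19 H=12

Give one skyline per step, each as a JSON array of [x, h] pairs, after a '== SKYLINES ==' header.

== SKYLINES ==
[[18,20],[25,0]]
[[18,20],[32,0]]
[[18,20],[32,0]]
[[18,20],[32,0]]
[[18,20],[32,0]]
[[0,12],[18,20],[32,0]]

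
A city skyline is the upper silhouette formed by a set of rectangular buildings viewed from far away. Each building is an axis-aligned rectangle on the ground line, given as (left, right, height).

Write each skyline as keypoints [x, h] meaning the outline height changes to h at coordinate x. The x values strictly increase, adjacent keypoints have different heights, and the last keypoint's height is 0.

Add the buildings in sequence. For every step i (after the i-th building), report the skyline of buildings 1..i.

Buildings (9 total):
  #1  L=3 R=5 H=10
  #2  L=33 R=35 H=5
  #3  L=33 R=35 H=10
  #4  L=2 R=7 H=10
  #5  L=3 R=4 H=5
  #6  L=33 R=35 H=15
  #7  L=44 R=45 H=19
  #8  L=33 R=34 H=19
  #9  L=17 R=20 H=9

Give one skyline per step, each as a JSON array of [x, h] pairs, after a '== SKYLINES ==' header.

== SKYLINES ==
[[3,10],[5,0]]
[[3,10],[5,0],[33,5],[35,0]]
[[3,10],[5,0],[33,10],[35,0]]
[[2,10],[7,0],[33,10],[35,0]]
[[2,10],[7,0],[33,10],[35,0]]
[[2,10],[7,0],[33,15],[35,0]]
[[2,10],[7,0],[33,15],[35,0],[44,19],[45,0]]
[[2,10],[7,0],[33,19],[34,15],[35,0],[44,19],[45,0]]
[[2,10],[7,0],[17,9],[20,0],[33,19],[34,15],[35,0],[44,19],[45,0]]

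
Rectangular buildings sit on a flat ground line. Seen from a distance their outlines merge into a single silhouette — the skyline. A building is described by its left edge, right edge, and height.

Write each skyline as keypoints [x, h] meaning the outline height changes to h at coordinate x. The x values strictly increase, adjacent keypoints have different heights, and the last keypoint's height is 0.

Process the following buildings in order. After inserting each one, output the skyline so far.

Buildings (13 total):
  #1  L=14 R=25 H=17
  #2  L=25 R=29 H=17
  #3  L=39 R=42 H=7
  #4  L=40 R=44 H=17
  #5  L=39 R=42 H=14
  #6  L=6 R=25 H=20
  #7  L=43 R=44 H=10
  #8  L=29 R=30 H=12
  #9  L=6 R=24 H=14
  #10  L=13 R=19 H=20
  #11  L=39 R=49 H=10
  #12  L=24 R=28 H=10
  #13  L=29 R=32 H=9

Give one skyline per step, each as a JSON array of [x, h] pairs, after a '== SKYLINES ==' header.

== SKYLINES ==
[[14,17],[25,0]]
[[14,17],[29,0]]
[[14,17],[29,0],[39,7],[42,0]]
[[14,17],[29,0],[39,7],[40,17],[44,0]]
[[14,17],[29,0],[39,14],[40,17],[44,0]]
[[6,20],[25,17],[29,0],[39,14],[40,17],[44,0]]
[[6,20],[25,17],[29,0],[39,14],[40,17],[44,0]]
[[6,20],[25,17],[29,12],[30,0],[39,14],[40,17],[44,0]]
[[6,20],[25,17],[29,12],[30,0],[39,14],[40,17],[44,0]]
[[6,20],[25,17],[29,12],[30,0],[39,14],[40,17],[44,0]]
[[6,20],[25,17],[29,12],[30,0],[39,14],[40,17],[44,10],[49,0]]
[[6,20],[25,17],[29,12],[30,0],[39,14],[40,17],[44,10],[49,0]]
[[6,20],[25,17],[29,12],[30,9],[32,0],[39,14],[40,17],[44,10],[49,0]]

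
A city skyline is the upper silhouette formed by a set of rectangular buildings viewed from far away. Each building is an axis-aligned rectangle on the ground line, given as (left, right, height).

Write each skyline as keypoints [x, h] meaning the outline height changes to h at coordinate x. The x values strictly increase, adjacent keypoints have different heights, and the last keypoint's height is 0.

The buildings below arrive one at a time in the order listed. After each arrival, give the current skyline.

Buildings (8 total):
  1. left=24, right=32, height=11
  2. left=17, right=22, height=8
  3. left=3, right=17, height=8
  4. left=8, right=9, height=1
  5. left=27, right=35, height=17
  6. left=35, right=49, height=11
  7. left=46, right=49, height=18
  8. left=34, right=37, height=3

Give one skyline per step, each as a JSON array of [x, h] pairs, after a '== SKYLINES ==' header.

== SKYLINES ==
[[24,11],[32,0]]
[[17,8],[22,0],[24,11],[32,0]]
[[3,8],[22,0],[24,11],[32,0]]
[[3,8],[22,0],[24,11],[32,0]]
[[3,8],[22,0],[24,11],[27,17],[35,0]]
[[3,8],[22,0],[24,11],[27,17],[35,11],[49,0]]
[[3,8],[22,0],[24,11],[27,17],[35,11],[46,18],[49,0]]
[[3,8],[22,0],[24,11],[27,17],[35,11],[46,18],[49,0]]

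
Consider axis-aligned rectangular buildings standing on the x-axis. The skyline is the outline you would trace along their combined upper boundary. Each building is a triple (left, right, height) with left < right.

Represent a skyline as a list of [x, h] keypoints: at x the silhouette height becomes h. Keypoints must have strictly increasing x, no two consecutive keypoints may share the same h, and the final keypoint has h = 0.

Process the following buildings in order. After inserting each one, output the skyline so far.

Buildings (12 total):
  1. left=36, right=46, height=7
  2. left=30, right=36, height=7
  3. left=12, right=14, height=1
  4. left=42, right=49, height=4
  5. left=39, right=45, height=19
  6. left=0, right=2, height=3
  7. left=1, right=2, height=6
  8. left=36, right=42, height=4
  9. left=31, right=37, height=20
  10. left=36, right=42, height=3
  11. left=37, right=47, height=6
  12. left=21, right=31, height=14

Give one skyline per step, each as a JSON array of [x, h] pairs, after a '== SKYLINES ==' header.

== SKYLINES ==
[[36,7],[46,0]]
[[30,7],[46,0]]
[[12,1],[14,0],[30,7],[46,0]]
[[12,1],[14,0],[30,7],[46,4],[49,0]]
[[12,1],[14,0],[30,7],[39,19],[45,7],[46,4],[49,0]]
[[0,3],[2,0],[12,1],[14,0],[30,7],[39,19],[45,7],[46,4],[49,0]]
[[0,3],[1,6],[2,0],[12,1],[14,0],[30,7],[39,19],[45,7],[46,4],[49,0]]
[[0,3],[1,6],[2,0],[12,1],[14,0],[30,7],[39,19],[45,7],[46,4],[49,0]]
[[0,3],[1,6],[2,0],[12,1],[14,0],[30,7],[31,20],[37,7],[39,19],[45,7],[46,4],[49,0]]
[[0,3],[1,6],[2,0],[12,1],[14,0],[30,7],[31,20],[37,7],[39,19],[45,7],[46,4],[49,0]]
[[0,3],[1,6],[2,0],[12,1],[14,0],[30,7],[31,20],[37,7],[39,19],[45,7],[46,6],[47,4],[49,0]]
[[0,3],[1,6],[2,0],[12,1],[14,0],[21,14],[31,20],[37,7],[39,19],[45,7],[46,6],[47,4],[49,0]]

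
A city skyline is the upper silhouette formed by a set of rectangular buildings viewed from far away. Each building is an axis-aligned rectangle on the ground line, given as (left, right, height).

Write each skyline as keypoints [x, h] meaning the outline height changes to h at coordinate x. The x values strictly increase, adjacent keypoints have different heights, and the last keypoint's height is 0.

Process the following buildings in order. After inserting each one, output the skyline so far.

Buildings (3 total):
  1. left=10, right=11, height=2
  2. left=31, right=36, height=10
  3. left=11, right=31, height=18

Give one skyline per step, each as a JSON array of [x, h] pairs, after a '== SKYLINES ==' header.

== SKYLINES ==
[[10,2],[11,0]]
[[10,2],[11,0],[31,10],[36,0]]
[[10,2],[11,18],[31,10],[36,0]]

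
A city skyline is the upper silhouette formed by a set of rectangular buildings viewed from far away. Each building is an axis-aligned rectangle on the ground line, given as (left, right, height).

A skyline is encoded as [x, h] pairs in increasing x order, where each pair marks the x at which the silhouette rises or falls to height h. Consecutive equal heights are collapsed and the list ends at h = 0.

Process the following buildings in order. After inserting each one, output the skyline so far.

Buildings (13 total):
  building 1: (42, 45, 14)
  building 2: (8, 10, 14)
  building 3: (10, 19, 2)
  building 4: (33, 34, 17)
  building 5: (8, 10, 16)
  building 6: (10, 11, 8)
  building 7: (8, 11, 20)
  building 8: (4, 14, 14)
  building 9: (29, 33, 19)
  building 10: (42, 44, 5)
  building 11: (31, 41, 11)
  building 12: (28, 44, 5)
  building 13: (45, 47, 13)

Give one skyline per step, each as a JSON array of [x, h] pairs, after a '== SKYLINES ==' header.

== SKYLINES ==
[[42,14],[45,0]]
[[8,14],[10,0],[42,14],[45,0]]
[[8,14],[10,2],[19,0],[42,14],[45,0]]
[[8,14],[10,2],[19,0],[33,17],[34,0],[42,14],[45,0]]
[[8,16],[10,2],[19,0],[33,17],[34,0],[42,14],[45,0]]
[[8,16],[10,8],[11,2],[19,0],[33,17],[34,0],[42,14],[45,0]]
[[8,20],[11,2],[19,0],[33,17],[34,0],[42,14],[45,0]]
[[4,14],[8,20],[11,14],[14,2],[19,0],[33,17],[34,0],[42,14],[45,0]]
[[4,14],[8,20],[11,14],[14,2],[19,0],[29,19],[33,17],[34,0],[42,14],[45,0]]
[[4,14],[8,20],[11,14],[14,2],[19,0],[29,19],[33,17],[34,0],[42,14],[45,0]]
[[4,14],[8,20],[11,14],[14,2],[19,0],[29,19],[33,17],[34,11],[41,0],[42,14],[45,0]]
[[4,14],[8,20],[11,14],[14,2],[19,0],[28,5],[29,19],[33,17],[34,11],[41,5],[42,14],[45,0]]
[[4,14],[8,20],[11,14],[14,2],[19,0],[28,5],[29,19],[33,17],[34,11],[41,5],[42,14],[45,13],[47,0]]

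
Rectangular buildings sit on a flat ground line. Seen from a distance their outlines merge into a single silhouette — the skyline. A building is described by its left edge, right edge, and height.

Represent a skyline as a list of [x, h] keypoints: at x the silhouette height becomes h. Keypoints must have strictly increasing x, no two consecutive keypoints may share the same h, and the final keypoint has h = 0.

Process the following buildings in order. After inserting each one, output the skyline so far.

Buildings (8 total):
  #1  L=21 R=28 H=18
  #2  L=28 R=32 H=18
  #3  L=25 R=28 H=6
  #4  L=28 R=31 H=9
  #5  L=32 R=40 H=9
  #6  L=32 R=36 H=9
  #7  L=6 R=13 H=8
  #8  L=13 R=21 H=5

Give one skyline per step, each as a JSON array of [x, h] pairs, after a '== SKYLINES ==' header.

== SKYLINES ==
[[21,18],[28,0]]
[[21,18],[32,0]]
[[21,18],[32,0]]
[[21,18],[32,0]]
[[21,18],[32,9],[40,0]]
[[21,18],[32,9],[40,0]]
[[6,8],[13,0],[21,18],[32,9],[40,0]]
[[6,8],[13,5],[21,18],[32,9],[40,0]]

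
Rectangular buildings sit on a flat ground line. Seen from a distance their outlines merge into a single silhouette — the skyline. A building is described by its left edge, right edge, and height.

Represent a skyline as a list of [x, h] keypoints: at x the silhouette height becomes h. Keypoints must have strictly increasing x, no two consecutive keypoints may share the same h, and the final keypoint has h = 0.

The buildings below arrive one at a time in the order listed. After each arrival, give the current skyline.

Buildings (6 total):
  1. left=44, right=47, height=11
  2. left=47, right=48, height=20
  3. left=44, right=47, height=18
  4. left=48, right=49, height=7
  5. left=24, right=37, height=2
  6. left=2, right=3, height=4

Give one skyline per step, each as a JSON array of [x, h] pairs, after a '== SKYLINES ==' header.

== SKYLINES ==
[[44,11],[47,0]]
[[44,11],[47,20],[48,0]]
[[44,18],[47,20],[48,0]]
[[44,18],[47,20],[48,7],[49,0]]
[[24,2],[37,0],[44,18],[47,20],[48,7],[49,0]]
[[2,4],[3,0],[24,2],[37,0],[44,18],[47,20],[48,7],[49,0]]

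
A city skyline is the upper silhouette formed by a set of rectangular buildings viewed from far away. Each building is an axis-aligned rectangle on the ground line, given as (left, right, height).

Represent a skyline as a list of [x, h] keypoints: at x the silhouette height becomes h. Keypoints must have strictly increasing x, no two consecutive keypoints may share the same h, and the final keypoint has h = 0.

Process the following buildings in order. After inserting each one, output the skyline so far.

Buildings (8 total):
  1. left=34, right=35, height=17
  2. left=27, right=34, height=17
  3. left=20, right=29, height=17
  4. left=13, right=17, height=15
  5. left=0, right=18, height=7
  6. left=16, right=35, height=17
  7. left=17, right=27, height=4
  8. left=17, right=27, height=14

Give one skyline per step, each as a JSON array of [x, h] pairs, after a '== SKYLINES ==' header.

== SKYLINES ==
[[34,17],[35,0]]
[[27,17],[35,0]]
[[20,17],[35,0]]
[[13,15],[17,0],[20,17],[35,0]]
[[0,7],[13,15],[17,7],[18,0],[20,17],[35,0]]
[[0,7],[13,15],[16,17],[35,0]]
[[0,7],[13,15],[16,17],[35,0]]
[[0,7],[13,15],[16,17],[35,0]]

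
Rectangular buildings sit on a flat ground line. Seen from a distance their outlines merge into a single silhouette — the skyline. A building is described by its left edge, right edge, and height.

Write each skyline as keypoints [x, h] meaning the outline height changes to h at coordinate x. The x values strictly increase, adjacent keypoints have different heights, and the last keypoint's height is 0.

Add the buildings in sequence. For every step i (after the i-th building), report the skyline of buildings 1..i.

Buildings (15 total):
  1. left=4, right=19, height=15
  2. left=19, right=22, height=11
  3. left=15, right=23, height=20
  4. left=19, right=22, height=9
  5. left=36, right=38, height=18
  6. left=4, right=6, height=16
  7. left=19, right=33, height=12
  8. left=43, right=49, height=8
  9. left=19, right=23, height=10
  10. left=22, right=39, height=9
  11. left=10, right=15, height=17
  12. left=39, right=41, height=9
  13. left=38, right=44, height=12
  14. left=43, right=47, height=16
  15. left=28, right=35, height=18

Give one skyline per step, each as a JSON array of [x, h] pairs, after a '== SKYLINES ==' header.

== SKYLINES ==
[[4,15],[19,0]]
[[4,15],[19,11],[22,0]]
[[4,15],[15,20],[23,0]]
[[4,15],[15,20],[23,0]]
[[4,15],[15,20],[23,0],[36,18],[38,0]]
[[4,16],[6,15],[15,20],[23,0],[36,18],[38,0]]
[[4,16],[6,15],[15,20],[23,12],[33,0],[36,18],[38,0]]
[[4,16],[6,15],[15,20],[23,12],[33,0],[36,18],[38,0],[43,8],[49,0]]
[[4,16],[6,15],[15,20],[23,12],[33,0],[36,18],[38,0],[43,8],[49,0]]
[[4,16],[6,15],[15,20],[23,12],[33,9],[36,18],[38,9],[39,0],[43,8],[49,0]]
[[4,16],[6,15],[10,17],[15,20],[23,12],[33,9],[36,18],[38,9],[39,0],[43,8],[49,0]]
[[4,16],[6,15],[10,17],[15,20],[23,12],[33,9],[36,18],[38,9],[41,0],[43,8],[49,0]]
[[4,16],[6,15],[10,17],[15,20],[23,12],[33,9],[36,18],[38,12],[44,8],[49,0]]
[[4,16],[6,15],[10,17],[15,20],[23,12],[33,9],[36,18],[38,12],[43,16],[47,8],[49,0]]
[[4,16],[6,15],[10,17],[15,20],[23,12],[28,18],[35,9],[36,18],[38,12],[43,16],[47,8],[49,0]]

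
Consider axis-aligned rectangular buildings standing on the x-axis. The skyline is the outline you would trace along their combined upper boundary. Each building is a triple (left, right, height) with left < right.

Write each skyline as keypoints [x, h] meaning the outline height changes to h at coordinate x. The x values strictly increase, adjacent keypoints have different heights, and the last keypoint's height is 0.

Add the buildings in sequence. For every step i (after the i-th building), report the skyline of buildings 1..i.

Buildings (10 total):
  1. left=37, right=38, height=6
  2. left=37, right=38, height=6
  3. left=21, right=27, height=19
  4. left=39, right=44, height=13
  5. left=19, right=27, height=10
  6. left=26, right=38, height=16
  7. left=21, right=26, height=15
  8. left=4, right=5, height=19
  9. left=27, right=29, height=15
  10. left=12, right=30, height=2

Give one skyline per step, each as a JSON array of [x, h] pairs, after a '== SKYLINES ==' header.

== SKYLINES ==
[[37,6],[38,0]]
[[37,6],[38,0]]
[[21,19],[27,0],[37,6],[38,0]]
[[21,19],[27,0],[37,6],[38,0],[39,13],[44,0]]
[[19,10],[21,19],[27,0],[37,6],[38,0],[39,13],[44,0]]
[[19,10],[21,19],[27,16],[38,0],[39,13],[44,0]]
[[19,10],[21,19],[27,16],[38,0],[39,13],[44,0]]
[[4,19],[5,0],[19,10],[21,19],[27,16],[38,0],[39,13],[44,0]]
[[4,19],[5,0],[19,10],[21,19],[27,16],[38,0],[39,13],[44,0]]
[[4,19],[5,0],[12,2],[19,10],[21,19],[27,16],[38,0],[39,13],[44,0]]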